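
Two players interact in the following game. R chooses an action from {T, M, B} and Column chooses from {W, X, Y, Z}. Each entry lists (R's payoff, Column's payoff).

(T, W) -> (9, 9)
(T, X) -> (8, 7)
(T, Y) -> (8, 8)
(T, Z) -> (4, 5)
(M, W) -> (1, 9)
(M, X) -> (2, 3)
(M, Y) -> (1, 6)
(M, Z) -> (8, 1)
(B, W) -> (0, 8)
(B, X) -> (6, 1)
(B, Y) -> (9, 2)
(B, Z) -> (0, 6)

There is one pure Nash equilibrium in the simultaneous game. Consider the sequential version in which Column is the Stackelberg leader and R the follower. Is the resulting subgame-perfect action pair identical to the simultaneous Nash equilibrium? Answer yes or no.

yes

R best-responds to each possible Column move:
- W → R plays T (best of 9, 1, 0); Column gets 9.
- X → R plays T (best of 8, 2, 6); Column gets 7.
- Y → R plays B (best of 8, 1, 9); Column gets 2.
- Z → R plays M (best of 4, 8, 0); Column gets 1.
Among 9, 7, 2, 1, the best is 9 at W. Subgame-perfect outcome: (T, W) with payoffs (9, 9).
Now find the simultaneous Nash equilibrium.
R's best replies: W→T; X→T; Y→B; Z→M.
Column's best replies: T→W; M→W; B→W.
Only (T, W) has each player best-responding; Nash payoffs (9, 9).
Sequential outcome (T, W) coincides with the Nash profile (T, W).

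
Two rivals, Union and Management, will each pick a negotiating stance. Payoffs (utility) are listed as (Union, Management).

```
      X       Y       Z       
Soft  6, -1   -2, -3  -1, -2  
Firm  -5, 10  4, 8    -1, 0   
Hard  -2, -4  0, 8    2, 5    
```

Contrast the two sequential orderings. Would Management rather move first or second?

first

If Union leads: Management's best replies are Soft→X, Firm→X, Hard→Y; Union's induced payoffs 6, -5, 0; outcome (Soft, X), payoffs (6, -1).
If Management leads: Union's best replies are X→Soft, Y→Firm, Z→Hard; Management's induced payoffs -1, 8, 5; outcome (Firm, Y), payoffs (4, 8).
Management gets 8 moving first and -1 moving second, so Management prefers to move first.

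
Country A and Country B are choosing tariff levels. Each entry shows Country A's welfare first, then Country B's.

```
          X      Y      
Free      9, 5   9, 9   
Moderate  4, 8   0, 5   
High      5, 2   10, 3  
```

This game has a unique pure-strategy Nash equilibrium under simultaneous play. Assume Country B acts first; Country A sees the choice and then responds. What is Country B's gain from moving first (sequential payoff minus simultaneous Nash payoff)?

2

Backward induction with Country B moving first.
- X: BR = Free, leader payoff 5.
- Y: BR = High, leader payoff 3.
Among 5, 3, the best is 5 at X. Subgame-perfect outcome: (Free, X) with payoffs (9, 5).
Under simultaneous play:
Country A's best replies: X→Free; Y→High.
Country B's best replies: Free→Y; Moderate→X; High→Y.
Only (High, Y) has each player best-responding; Nash payoffs (10, 3).
Country B's commitment gain: 5 − 3 = 2.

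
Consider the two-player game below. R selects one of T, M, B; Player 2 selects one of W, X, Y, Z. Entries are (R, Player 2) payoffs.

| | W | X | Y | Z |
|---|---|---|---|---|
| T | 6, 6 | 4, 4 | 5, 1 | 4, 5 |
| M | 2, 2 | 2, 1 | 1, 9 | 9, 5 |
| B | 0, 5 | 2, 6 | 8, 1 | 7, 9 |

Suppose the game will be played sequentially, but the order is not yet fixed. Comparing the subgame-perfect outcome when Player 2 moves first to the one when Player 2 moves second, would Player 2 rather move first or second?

second

If R leads: Player 2's best replies are T→W, M→Y, B→Z; R's induced payoffs 6, 1, 7; outcome (B, Z), payoffs (7, 9).
If Player 2 leads: R's best replies are W→T, X→T, Y→B, Z→M; Player 2's induced payoffs 6, 4, 1, 5; outcome (T, W), payoffs (6, 6).
Player 2 gets 6 moving first and 9 moving second, so Player 2 prefers to move second.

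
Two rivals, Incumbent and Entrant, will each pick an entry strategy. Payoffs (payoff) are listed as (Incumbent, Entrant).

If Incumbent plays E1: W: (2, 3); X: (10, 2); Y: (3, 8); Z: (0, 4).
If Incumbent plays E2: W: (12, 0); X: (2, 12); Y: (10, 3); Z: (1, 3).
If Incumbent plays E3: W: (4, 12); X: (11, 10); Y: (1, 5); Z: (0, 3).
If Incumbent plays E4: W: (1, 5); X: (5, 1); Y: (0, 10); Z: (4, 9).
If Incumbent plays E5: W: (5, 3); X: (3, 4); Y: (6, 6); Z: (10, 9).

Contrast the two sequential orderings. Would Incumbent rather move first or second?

If Incumbent leads: Entrant's best replies are E1→Y, E2→X, E3→W, E4→Y, E5→Z; Incumbent's induced payoffs 3, 2, 4, 0, 10; outcome (E5, Z), payoffs (10, 9).
If Entrant leads: Incumbent's best replies are W→E2, X→E3, Y→E2, Z→E5; Entrant's induced payoffs 0, 10, 3, 9; outcome (E3, X), payoffs (11, 10).
Incumbent gets 10 moving first and 11 moving second, so Incumbent prefers to move second.

second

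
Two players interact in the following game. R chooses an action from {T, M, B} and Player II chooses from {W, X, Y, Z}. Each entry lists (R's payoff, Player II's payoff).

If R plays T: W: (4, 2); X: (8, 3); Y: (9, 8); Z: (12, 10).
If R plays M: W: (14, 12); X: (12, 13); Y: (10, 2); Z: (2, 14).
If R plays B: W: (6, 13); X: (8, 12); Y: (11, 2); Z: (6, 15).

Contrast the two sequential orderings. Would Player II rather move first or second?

If R leads: Player II's best replies are T→Z, M→Z, B→Z; R's induced payoffs 12, 2, 6; outcome (T, Z), payoffs (12, 10).
If Player II leads: R's best replies are W→M, X→M, Y→B, Z→T; Player II's induced payoffs 12, 13, 2, 10; outcome (M, X), payoffs (12, 13).
Player II gets 13 moving first and 10 moving second, so Player II prefers to move first.

first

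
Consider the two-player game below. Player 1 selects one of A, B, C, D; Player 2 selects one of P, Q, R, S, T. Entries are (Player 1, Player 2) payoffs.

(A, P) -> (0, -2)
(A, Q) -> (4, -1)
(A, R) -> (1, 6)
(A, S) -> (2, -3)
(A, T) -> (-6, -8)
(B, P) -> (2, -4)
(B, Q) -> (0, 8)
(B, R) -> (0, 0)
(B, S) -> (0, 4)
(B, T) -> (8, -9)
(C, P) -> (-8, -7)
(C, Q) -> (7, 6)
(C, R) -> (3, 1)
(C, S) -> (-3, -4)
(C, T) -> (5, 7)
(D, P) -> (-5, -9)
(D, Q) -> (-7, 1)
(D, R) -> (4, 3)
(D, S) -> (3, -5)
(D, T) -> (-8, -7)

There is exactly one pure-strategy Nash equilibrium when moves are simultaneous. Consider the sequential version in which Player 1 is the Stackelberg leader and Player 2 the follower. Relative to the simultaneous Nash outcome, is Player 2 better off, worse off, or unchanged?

better off

Solve by backward induction (Player 1 leads).
- A → Player 2 plays R (best of -2, -1, 6, -3, -8); Player 1 gets 1.
- B → Player 2 plays Q (best of -4, 8, 0, 4, -9); Player 1 gets 0.
- C → Player 2 plays T (best of -7, 6, 1, -4, 7); Player 1 gets 5.
- D → Player 2 plays R (best of -9, 1, 3, -5, -7); Player 1 gets 4.
Maximizing over 1, 0, 5, 4, Player 1 chooses C. Subgame-perfect outcome: (C, T) with payoffs (5, 7).
Under simultaneous play:
Player 1's best replies: P→B; Q→C; R→D; S→D; T→B.
Player 2's best replies: A→R; B→Q; C→T; D→R.
The unique mutual best reply is (D, R), giving (4, 3).
Player 2 earns 7 sequentially versus 3 at the Nash outcome: better off.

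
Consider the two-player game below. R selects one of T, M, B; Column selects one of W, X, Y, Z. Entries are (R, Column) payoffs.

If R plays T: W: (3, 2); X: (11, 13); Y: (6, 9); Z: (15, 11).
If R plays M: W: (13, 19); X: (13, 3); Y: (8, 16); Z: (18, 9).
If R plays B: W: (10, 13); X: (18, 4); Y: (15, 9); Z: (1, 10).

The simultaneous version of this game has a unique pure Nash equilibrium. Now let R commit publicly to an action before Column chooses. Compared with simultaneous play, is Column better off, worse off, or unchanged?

Solve by backward induction (R leads).
- T → Column plays X (best of 2, 13, 9, 11); R gets 11.
- M → Column plays W (best of 19, 3, 16, 9); R gets 13.
- B → Column plays W (best of 13, 4, 9, 10); R gets 10.
R's induced payoffs are 11, 13, 10, so R commits to M. Subgame-perfect outcome: (M, W) with payoffs (13, 19).
Under simultaneous play:
R's best replies: W→M; X→B; Y→B; Z→M.
Column's best replies: T→X; M→W; B→W.
Only (M, W) has each player best-responding; Nash payoffs (13, 19).
Column earns 19 sequentially versus 19 at the Nash outcome: unchanged.

unchanged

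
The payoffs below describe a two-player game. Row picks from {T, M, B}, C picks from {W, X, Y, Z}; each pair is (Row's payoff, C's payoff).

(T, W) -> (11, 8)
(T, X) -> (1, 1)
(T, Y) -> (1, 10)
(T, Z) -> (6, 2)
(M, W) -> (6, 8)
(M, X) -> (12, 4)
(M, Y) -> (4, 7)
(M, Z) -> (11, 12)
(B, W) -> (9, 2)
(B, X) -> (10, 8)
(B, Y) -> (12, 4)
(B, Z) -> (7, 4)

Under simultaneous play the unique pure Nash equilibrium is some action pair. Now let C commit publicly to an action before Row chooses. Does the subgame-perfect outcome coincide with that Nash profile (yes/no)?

yes

Work backward from Row's decision.
- W → Row plays T (best of 11, 6, 9); C gets 8.
- X → Row plays M (best of 1, 12, 10); C gets 4.
- Y → Row plays B (best of 1, 4, 12); C gets 4.
- Z → Row plays M (best of 6, 11, 7); C gets 12.
C's induced payoffs are 8, 4, 4, 12, so C commits to Z. Subgame-perfect outcome: (M, Z) with payoffs (11, 12).
Now find the simultaneous Nash equilibrium.
Row's best replies: W→T; X→M; Y→B; Z→M.
C's best replies: T→Y; M→Z; B→X.
The unique mutual best reply is (M, Z), giving (11, 12).
Sequential outcome (M, Z) coincides with the Nash profile (M, Z).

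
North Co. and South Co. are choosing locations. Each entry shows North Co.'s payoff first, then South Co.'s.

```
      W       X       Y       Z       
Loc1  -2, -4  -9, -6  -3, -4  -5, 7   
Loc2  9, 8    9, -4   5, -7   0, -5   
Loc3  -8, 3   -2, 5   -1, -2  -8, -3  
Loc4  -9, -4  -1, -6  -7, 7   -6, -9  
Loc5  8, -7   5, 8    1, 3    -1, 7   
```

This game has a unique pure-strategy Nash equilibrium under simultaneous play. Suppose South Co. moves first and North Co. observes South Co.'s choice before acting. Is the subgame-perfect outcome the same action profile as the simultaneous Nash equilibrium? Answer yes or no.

North Co. best-responds to each possible South Co. move:
- W → North Co. plays Loc2 (best of -2, 9, -8, -9, 8); South Co. gets 8.
- X → North Co. plays Loc2 (best of -9, 9, -2, -1, 5); South Co. gets -4.
- Y → North Co. plays Loc2 (best of -3, 5, -1, -7, 1); South Co. gets -7.
- Z → North Co. plays Loc2 (best of -5, 0, -8, -6, -1); South Co. gets -5.
South Co.'s induced payoffs are 8, -4, -7, -5, so South Co. commits to W. Subgame-perfect outcome: (Loc2, W) with payoffs (9, 8).
For the simultaneous game, intersect best replies.
North Co.'s best replies: W→Loc2; X→Loc2; Y→Loc2; Z→Loc2.
South Co.'s best replies: Loc1→Z; Loc2→W; Loc3→X; Loc4→Y; Loc5→X.
The unique mutual best reply is (Loc2, W), giving (9, 8).
Sequential outcome (Loc2, W) coincides with the Nash profile (Loc2, W).

yes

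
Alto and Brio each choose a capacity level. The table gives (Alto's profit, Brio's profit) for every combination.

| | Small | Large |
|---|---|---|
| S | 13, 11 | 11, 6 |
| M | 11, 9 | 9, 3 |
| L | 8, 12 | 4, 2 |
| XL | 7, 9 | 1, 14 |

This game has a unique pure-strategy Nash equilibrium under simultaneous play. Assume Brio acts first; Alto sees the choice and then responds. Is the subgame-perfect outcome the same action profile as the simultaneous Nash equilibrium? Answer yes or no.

Alto best-responds to each possible Brio move:
- Small: BR = S, leader payoff 11.
- Large: BR = S, leader payoff 6.
Among 11, 6, the best is 11 at Small. Subgame-perfect outcome: (S, Small) with payoffs (13, 11).
Under simultaneous play:
Alto's best replies: Small→S; Large→S.
Brio's best replies: S→Small; M→Small; L→Small; XL→Large.
The unique mutual best reply is (S, Small), giving (13, 11).
Sequential outcome (S, Small) coincides with the Nash profile (S, Small).

yes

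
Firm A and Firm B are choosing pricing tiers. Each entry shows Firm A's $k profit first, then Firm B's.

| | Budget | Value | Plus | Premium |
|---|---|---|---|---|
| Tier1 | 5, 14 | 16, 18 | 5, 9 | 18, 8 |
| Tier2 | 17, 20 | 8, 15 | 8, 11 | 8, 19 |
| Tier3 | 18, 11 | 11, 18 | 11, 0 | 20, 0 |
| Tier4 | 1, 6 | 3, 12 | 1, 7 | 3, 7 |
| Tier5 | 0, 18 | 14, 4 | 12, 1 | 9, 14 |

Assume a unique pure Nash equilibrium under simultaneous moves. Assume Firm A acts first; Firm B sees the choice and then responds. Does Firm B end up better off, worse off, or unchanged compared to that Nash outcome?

better off

Firm B best-responds to each possible Firm A move:
- Tier1 → Firm B plays Value (best of 14, 18, 9, 8); Firm A gets 16.
- Tier2 → Firm B plays Budget (best of 20, 15, 11, 19); Firm A gets 17.
- Tier3 → Firm B plays Value (best of 11, 18, 0, 0); Firm A gets 11.
- Tier4 → Firm B plays Value (best of 6, 12, 7, 7); Firm A gets 3.
- Tier5 → Firm B plays Budget (best of 18, 4, 1, 14); Firm A gets 0.
Among 16, 17, 11, 3, 0, the best is 17 at Tier2. Subgame-perfect outcome: (Tier2, Budget) with payoffs (17, 20).
For the simultaneous game, intersect best replies.
Firm A's best replies: Budget→Tier3; Value→Tier1; Plus→Tier5; Premium→Tier3.
Firm B's best replies: Tier1→Value; Tier2→Budget; Tier3→Value; Tier4→Value; Tier5→Budget.
The unique mutual best reply is (Tier1, Value), giving (16, 18).
Firm B earns 20 sequentially versus 18 at the Nash outcome: better off.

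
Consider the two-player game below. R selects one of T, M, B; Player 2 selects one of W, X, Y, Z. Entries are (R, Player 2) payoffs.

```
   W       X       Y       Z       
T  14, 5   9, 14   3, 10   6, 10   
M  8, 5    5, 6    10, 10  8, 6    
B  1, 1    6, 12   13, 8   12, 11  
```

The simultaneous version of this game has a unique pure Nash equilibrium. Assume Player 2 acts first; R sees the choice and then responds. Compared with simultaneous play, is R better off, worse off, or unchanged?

unchanged

Work backward from R's decision.
- W: BR = T, leader payoff 5.
- X: BR = T, leader payoff 14.
- Y: BR = B, leader payoff 8.
- Z: BR = B, leader payoff 11.
Among 5, 14, 8, 11, the best is 14 at X. Subgame-perfect outcome: (T, X) with payoffs (9, 14).
For the simultaneous game, intersect best replies.
R's best replies: W→T; X→T; Y→B; Z→B.
Player 2's best replies: T→X; M→Y; B→X.
The unique mutual best reply is (T, X), giving (9, 14).
R earns 9 sequentially versus 9 at the Nash outcome: unchanged.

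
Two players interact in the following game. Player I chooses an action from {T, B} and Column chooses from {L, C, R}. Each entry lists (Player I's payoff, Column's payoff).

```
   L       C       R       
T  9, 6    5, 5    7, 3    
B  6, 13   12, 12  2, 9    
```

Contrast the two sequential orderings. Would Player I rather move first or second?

If Player I leads: Column's best replies are T→L, B→L; Player I's induced payoffs 9, 6; outcome (T, L), payoffs (9, 6).
If Column leads: Player I's best replies are L→T, C→B, R→T; Column's induced payoffs 6, 12, 3; outcome (B, C), payoffs (12, 12).
Player I gets 9 moving first and 12 moving second, so Player I prefers to move second.

second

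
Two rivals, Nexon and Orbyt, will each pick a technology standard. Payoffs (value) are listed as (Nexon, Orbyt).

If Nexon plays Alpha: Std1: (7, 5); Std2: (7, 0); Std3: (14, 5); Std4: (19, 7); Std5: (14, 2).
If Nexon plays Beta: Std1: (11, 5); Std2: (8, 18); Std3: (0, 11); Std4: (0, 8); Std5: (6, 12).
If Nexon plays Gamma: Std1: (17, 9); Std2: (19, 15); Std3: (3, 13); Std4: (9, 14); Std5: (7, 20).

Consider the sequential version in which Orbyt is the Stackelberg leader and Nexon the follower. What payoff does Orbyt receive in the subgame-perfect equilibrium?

15

Solve by backward induction (Orbyt leads).
- Std1 → Nexon plays Gamma (best of 7, 11, 17); Orbyt gets 9.
- Std2 → Nexon plays Gamma (best of 7, 8, 19); Orbyt gets 15.
- Std3 → Nexon plays Alpha (best of 14, 0, 3); Orbyt gets 5.
- Std4 → Nexon plays Alpha (best of 19, 0, 9); Orbyt gets 7.
- Std5 → Nexon plays Alpha (best of 14, 6, 7); Orbyt gets 2.
Maximizing over 9, 15, 5, 7, 2, Orbyt chooses Std2. Subgame-perfect outcome: (Gamma, Std2) with payoffs (19, 15).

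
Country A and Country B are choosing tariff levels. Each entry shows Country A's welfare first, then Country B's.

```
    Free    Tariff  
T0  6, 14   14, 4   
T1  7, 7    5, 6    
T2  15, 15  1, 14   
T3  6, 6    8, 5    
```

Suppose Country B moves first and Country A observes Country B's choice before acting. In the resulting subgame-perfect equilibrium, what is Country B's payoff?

Solve by backward induction (Country B leads).
- Free: Country A compares 6, 7, 15, 6 and picks T2; Country B would get 15.
- Tariff: Country A compares 14, 5, 1, 8 and picks T0; Country B would get 4.
Country B's induced payoffs are 15, 4, so Country B commits to Free. Subgame-perfect outcome: (T2, Free) with payoffs (15, 15).

15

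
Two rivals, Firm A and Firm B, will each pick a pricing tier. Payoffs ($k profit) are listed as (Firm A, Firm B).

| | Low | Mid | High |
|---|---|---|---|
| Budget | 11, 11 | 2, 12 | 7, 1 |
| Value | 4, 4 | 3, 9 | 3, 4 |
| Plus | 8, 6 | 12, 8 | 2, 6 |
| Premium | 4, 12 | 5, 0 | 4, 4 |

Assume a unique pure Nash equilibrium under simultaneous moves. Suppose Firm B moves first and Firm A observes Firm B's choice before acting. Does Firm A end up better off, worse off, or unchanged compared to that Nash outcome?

Solve by backward induction (Firm B leads).
- Low → Firm A plays Budget (best of 11, 4, 8, 4); Firm B gets 11.
- Mid → Firm A plays Plus (best of 2, 3, 12, 5); Firm B gets 8.
- High → Firm A plays Budget (best of 7, 3, 2, 4); Firm B gets 1.
Firm B's induced payoffs are 11, 8, 1, so Firm B commits to Low. Subgame-perfect outcome: (Budget, Low) with payoffs (11, 11).
Under simultaneous play:
Firm A's best replies: Low→Budget; Mid→Plus; High→Budget.
Firm B's best replies: Budget→Mid; Value→Mid; Plus→Mid; Premium→Low.
Only (Plus, Mid) has each player best-responding; Nash payoffs (12, 8).
Firm A earns 11 sequentially versus 12 at the Nash outcome: worse off.

worse off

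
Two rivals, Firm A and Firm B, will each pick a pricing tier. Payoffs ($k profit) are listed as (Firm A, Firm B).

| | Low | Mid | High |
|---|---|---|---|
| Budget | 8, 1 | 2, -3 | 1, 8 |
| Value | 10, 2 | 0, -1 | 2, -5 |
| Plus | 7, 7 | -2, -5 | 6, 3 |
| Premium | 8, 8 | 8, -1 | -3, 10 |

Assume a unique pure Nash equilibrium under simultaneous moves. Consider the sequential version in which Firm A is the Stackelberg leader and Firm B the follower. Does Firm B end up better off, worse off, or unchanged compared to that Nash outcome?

unchanged

Solve by backward induction (Firm A leads).
- Budget → Firm B plays High (best of 1, -3, 8); Firm A gets 1.
- Value → Firm B plays Low (best of 2, -1, -5); Firm A gets 10.
- Plus → Firm B plays Low (best of 7, -5, 3); Firm A gets 7.
- Premium → Firm B plays High (best of 8, -1, 10); Firm A gets -3.
Maximizing over 1, 10, 7, -3, Firm A chooses Value. Subgame-perfect outcome: (Value, Low) with payoffs (10, 2).
For the simultaneous game, intersect best replies.
Firm A's best replies: Low→Value; Mid→Premium; High→Plus.
Firm B's best replies: Budget→High; Value→Low; Plus→Low; Premium→High.
Only (Value, Low) has each player best-responding; Nash payoffs (10, 2).
Firm B earns 2 sequentially versus 2 at the Nash outcome: unchanged.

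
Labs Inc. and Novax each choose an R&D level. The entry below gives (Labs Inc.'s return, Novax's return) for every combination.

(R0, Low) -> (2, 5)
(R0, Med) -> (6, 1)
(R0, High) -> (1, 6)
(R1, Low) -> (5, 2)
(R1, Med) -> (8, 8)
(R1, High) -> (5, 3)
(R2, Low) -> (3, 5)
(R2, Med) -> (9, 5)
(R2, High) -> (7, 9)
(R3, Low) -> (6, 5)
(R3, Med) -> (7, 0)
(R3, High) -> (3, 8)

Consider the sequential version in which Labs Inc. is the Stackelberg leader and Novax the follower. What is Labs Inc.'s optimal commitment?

Work backward from Novax's decision.
- R0 → Novax plays High (best of 5, 1, 6); Labs Inc. gets 1.
- R1 → Novax plays Med (best of 2, 8, 3); Labs Inc. gets 8.
- R2 → Novax plays High (best of 5, 5, 9); Labs Inc. gets 7.
- R3 → Novax plays High (best of 5, 0, 8); Labs Inc. gets 3.
Maximizing over 1, 8, 7, 3, Labs Inc. chooses R1. Subgame-perfect outcome: (R1, Med) with payoffs (8, 8).

R1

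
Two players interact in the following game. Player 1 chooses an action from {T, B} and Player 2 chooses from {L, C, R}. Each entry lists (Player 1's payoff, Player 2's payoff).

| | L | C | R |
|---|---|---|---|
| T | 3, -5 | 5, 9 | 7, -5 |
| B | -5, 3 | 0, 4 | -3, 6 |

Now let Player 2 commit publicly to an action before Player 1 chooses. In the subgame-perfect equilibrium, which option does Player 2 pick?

C

Work backward from Player 1's decision.
- L: Player 1 compares 3, -5 and picks T; Player 2 would get -5.
- C: Player 1 compares 5, 0 and picks T; Player 2 would get 9.
- R: Player 1 compares 7, -3 and picks T; Player 2 would get -5.
Maximizing over -5, 9, -5, Player 2 chooses C. Subgame-perfect outcome: (T, C) with payoffs (5, 9).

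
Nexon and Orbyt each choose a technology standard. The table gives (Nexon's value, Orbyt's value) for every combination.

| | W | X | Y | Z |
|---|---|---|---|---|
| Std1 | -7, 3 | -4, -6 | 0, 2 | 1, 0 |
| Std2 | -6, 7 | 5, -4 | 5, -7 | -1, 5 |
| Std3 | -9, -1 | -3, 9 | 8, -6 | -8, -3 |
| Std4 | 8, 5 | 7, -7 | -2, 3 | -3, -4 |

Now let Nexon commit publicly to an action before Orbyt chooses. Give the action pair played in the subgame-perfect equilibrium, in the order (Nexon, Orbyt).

(Std4, W)

Orbyt best-responds to each possible Nexon move:
- Std1 → Orbyt plays W (best of 3, -6, 2, 0); Nexon gets -7.
- Std2 → Orbyt plays W (best of 7, -4, -7, 5); Nexon gets -6.
- Std3 → Orbyt plays X (best of -1, 9, -6, -3); Nexon gets -3.
- Std4 → Orbyt plays W (best of 5, -7, 3, -4); Nexon gets 8.
Nexon's induced payoffs are -7, -6, -3, 8, so Nexon commits to Std4. Subgame-perfect outcome: (Std4, W) with payoffs (8, 5).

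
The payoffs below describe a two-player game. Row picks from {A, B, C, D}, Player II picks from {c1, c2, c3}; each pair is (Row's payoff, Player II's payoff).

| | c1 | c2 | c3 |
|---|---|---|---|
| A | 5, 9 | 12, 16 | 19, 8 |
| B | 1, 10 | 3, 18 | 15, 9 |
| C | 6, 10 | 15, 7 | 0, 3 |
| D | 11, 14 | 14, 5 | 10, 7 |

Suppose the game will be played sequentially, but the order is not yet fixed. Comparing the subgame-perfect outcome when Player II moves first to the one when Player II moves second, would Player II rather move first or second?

second

If Row leads: Player II's best replies are A→c2, B→c2, C→c1, D→c1; Row's induced payoffs 12, 3, 6, 11; outcome (A, c2), payoffs (12, 16).
If Player II leads: Row's best replies are c1→D, c2→C, c3→A; Player II's induced payoffs 14, 7, 8; outcome (D, c1), payoffs (11, 14).
Player II gets 14 moving first and 16 moving second, so Player II prefers to move second.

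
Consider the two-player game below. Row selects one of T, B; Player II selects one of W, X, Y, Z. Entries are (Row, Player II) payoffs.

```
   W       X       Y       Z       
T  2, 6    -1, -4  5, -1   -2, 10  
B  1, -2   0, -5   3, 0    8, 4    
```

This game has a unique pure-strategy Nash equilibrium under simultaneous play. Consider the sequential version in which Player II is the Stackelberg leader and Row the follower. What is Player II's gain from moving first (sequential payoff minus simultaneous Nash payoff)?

2

Work backward from Row's decision.
- W: BR = T, leader payoff 6.
- X: BR = B, leader payoff -5.
- Y: BR = T, leader payoff -1.
- Z: BR = B, leader payoff 4.
Player II's induced payoffs are 6, -5, -1, 4, so Player II commits to W. Subgame-perfect outcome: (T, W) with payoffs (2, 6).
Now find the simultaneous Nash equilibrium.
Row's best replies: W→T; X→B; Y→T; Z→B.
Player II's best replies: T→Z; B→Z.
The unique mutual best reply is (B, Z), giving (8, 4).
Player II's commitment gain: 6 − 4 = 2.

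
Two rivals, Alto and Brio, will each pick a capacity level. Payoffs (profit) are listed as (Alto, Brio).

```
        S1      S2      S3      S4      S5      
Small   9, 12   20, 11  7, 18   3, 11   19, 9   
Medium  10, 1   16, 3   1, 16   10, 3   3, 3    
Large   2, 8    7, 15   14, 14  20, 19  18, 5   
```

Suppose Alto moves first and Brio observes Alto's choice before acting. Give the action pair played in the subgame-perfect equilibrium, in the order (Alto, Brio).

Backward induction with Alto moving first.
- Small: BR = S3, leader payoff 7.
- Medium: BR = S3, leader payoff 1.
- Large: BR = S4, leader payoff 20.
Alto's induced payoffs are 7, 1, 20, so Alto commits to Large. Subgame-perfect outcome: (Large, S4) with payoffs (20, 19).

(Large, S4)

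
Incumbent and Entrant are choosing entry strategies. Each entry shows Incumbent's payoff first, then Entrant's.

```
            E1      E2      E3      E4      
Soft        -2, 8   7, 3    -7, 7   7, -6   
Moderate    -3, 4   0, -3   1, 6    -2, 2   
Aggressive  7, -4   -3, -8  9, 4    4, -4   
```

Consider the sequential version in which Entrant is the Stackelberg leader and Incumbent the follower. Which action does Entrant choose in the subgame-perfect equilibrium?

E3

Work backward from Incumbent's decision.
- E1: BR = Aggressive, leader payoff -4.
- E2: BR = Soft, leader payoff 3.
- E3: BR = Aggressive, leader payoff 4.
- E4: BR = Soft, leader payoff -6.
Maximizing over -4, 3, 4, -6, Entrant chooses E3. Subgame-perfect outcome: (Aggressive, E3) with payoffs (9, 4).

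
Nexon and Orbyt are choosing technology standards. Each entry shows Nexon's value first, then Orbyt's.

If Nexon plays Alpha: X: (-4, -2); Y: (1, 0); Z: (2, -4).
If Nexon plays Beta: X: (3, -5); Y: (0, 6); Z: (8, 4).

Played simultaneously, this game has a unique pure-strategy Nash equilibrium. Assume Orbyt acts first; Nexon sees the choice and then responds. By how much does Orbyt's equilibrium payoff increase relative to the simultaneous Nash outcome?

4

Backward induction with Orbyt moving first.
- X: Nexon compares -4, 3 and picks Beta; Orbyt would get -5.
- Y: Nexon compares 1, 0 and picks Alpha; Orbyt would get 0.
- Z: Nexon compares 2, 8 and picks Beta; Orbyt would get 4.
Maximizing over -5, 0, 4, Orbyt chooses Z. Subgame-perfect outcome: (Beta, Z) with payoffs (8, 4).
For the simultaneous game, intersect best replies.
Nexon's best replies: X→Beta; Y→Alpha; Z→Beta.
Orbyt's best replies: Alpha→Y; Beta→Y.
Only (Alpha, Y) has each player best-responding; Nash payoffs (1, 0).
Orbyt's commitment gain: 4 − 0 = 4.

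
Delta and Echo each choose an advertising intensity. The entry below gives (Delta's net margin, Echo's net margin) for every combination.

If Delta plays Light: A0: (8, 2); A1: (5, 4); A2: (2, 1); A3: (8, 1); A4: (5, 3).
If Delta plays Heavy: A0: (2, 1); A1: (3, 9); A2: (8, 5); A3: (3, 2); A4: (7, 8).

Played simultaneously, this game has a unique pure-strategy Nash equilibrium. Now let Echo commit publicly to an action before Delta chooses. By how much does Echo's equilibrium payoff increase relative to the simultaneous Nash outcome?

4

Backward induction with Echo moving first.
- A0: Delta compares 8, 2 and picks Light; Echo would get 2.
- A1: Delta compares 5, 3 and picks Light; Echo would get 4.
- A2: Delta compares 2, 8 and picks Heavy; Echo would get 5.
- A3: Delta compares 8, 3 and picks Light; Echo would get 1.
- A4: Delta compares 5, 7 and picks Heavy; Echo would get 8.
Maximizing over 2, 4, 5, 1, 8, Echo chooses A4. Subgame-perfect outcome: (Heavy, A4) with payoffs (7, 8).
Now find the simultaneous Nash equilibrium.
Delta's best replies: A0→Light; A1→Light; A2→Heavy; A3→Light; A4→Heavy.
Echo's best replies: Light→A1; Heavy→A1.
Only (Light, A1) has each player best-responding; Nash payoffs (5, 4).
Echo's commitment gain: 8 − 4 = 4.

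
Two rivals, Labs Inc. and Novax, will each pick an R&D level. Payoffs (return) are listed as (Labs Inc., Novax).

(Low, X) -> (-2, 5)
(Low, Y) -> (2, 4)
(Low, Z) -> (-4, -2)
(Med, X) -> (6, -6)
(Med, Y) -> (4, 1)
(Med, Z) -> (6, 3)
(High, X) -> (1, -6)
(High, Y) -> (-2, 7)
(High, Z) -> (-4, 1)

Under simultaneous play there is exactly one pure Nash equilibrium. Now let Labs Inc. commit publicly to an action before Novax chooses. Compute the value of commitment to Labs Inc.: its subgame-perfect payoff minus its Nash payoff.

0

Backward induction with Labs Inc. moving first.
- Low: BR = X, leader payoff -2.
- Med: BR = Z, leader payoff 6.
- High: BR = Y, leader payoff -2.
Maximizing over -2, 6, -2, Labs Inc. chooses Med. Subgame-perfect outcome: (Med, Z) with payoffs (6, 3).
For the simultaneous game, intersect best replies.
Labs Inc.'s best replies: X→Med; Y→Med; Z→Med.
Novax's best replies: Low→X; Med→Z; High→Y.
Only (Med, Z) has each player best-responding; Nash payoffs (6, 3).
Labs Inc.'s commitment gain: 6 − 6 = 0.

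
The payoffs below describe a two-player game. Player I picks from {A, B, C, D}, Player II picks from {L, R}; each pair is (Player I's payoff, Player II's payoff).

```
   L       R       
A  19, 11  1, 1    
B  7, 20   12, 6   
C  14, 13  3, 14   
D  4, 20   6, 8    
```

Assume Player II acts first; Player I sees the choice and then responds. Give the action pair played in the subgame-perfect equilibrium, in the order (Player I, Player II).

Work backward from Player I's decision.
- L: BR = A, leader payoff 11.
- R: BR = B, leader payoff 6.
Among 11, 6, the best is 11 at L. Subgame-perfect outcome: (A, L) with payoffs (19, 11).

(A, L)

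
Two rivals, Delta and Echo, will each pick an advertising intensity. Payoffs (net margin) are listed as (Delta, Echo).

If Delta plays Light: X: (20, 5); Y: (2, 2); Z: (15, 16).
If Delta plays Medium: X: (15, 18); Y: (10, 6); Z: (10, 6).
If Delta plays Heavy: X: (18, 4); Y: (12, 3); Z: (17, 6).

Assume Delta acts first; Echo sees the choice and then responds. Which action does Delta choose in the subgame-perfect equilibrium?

Heavy

Solve by backward induction (Delta leads).
- Light: Echo compares 5, 2, 16 and picks Z; Delta would get 15.
- Medium: Echo compares 18, 6, 6 and picks X; Delta would get 15.
- Heavy: Echo compares 4, 3, 6 and picks Z; Delta would get 17.
Among 15, 15, 17, the best is 17 at Heavy. Subgame-perfect outcome: (Heavy, Z) with payoffs (17, 6).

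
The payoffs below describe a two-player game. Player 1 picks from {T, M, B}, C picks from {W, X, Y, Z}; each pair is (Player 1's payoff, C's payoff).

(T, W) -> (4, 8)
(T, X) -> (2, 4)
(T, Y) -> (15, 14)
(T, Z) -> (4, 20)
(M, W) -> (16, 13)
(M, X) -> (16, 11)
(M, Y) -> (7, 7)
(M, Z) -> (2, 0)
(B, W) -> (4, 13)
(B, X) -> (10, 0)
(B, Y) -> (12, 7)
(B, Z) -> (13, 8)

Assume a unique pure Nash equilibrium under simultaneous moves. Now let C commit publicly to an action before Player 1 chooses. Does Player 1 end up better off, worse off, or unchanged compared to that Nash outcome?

worse off

Work backward from Player 1's decision.
- W → Player 1 plays M (best of 4, 16, 4); C gets 13.
- X → Player 1 plays M (best of 2, 16, 10); C gets 11.
- Y → Player 1 plays T (best of 15, 7, 12); C gets 14.
- Z → Player 1 plays B (best of 4, 2, 13); C gets 8.
Among 13, 11, 14, 8, the best is 14 at Y. Subgame-perfect outcome: (T, Y) with payoffs (15, 14).
Under simultaneous play:
Player 1's best replies: W→M; X→M; Y→T; Z→B.
C's best replies: T→Z; M→W; B→W.
Only (M, W) has each player best-responding; Nash payoffs (16, 13).
Player 1 earns 15 sequentially versus 16 at the Nash outcome: worse off.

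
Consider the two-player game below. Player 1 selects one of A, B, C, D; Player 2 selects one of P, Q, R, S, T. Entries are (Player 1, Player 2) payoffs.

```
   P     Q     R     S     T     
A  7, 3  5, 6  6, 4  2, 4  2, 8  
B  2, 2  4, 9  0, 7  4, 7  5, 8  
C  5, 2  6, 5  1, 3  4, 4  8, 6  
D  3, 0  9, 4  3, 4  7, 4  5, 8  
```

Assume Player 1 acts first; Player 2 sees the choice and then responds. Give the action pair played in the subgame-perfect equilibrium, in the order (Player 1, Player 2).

Solve by backward induction (Player 1 leads).
- A: Player 2 compares 3, 6, 4, 4, 8 and picks T; Player 1 would get 2.
- B: Player 2 compares 2, 9, 7, 7, 8 and picks Q; Player 1 would get 4.
- C: Player 2 compares 2, 5, 3, 4, 6 and picks T; Player 1 would get 8.
- D: Player 2 compares 0, 4, 4, 4, 8 and picks T; Player 1 would get 5.
Maximizing over 2, 4, 8, 5, Player 1 chooses C. Subgame-perfect outcome: (C, T) with payoffs (8, 6).

(C, T)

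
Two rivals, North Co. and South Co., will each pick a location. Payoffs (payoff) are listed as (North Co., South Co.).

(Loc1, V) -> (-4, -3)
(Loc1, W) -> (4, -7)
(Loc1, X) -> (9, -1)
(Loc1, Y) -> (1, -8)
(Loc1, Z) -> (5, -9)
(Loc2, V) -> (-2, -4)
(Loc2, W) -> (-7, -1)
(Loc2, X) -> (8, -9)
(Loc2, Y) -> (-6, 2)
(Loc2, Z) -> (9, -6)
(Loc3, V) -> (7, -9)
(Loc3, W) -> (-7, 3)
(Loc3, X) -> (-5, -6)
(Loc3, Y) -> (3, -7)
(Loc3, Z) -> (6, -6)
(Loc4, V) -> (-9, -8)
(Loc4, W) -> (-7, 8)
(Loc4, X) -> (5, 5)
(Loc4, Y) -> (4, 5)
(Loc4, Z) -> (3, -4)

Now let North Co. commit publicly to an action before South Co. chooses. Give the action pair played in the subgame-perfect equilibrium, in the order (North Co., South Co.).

(Loc1, X)

Solve by backward induction (North Co. leads).
- Loc1: BR = X, leader payoff 9.
- Loc2: BR = Y, leader payoff -6.
- Loc3: BR = W, leader payoff -7.
- Loc4: BR = W, leader payoff -7.
Maximizing over 9, -6, -7, -7, North Co. chooses Loc1. Subgame-perfect outcome: (Loc1, X) with payoffs (9, -1).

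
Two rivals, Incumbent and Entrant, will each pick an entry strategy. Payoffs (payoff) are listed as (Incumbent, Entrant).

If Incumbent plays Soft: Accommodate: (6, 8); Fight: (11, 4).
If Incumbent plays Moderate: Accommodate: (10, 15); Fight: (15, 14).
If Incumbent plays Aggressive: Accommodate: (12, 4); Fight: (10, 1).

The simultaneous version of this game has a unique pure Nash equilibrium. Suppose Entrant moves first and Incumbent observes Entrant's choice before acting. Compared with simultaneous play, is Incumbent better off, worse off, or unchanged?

Backward induction with Entrant moving first.
- Accommodate: BR = Aggressive, leader payoff 4.
- Fight: BR = Moderate, leader payoff 14.
Among 4, 14, the best is 14 at Fight. Subgame-perfect outcome: (Moderate, Fight) with payoffs (15, 14).
Now find the simultaneous Nash equilibrium.
Incumbent's best replies: Accommodate→Aggressive; Fight→Moderate.
Entrant's best replies: Soft→Accommodate; Moderate→Accommodate; Aggressive→Accommodate.
Only (Aggressive, Accommodate) has each player best-responding; Nash payoffs (12, 4).
Incumbent earns 15 sequentially versus 12 at the Nash outcome: better off.

better off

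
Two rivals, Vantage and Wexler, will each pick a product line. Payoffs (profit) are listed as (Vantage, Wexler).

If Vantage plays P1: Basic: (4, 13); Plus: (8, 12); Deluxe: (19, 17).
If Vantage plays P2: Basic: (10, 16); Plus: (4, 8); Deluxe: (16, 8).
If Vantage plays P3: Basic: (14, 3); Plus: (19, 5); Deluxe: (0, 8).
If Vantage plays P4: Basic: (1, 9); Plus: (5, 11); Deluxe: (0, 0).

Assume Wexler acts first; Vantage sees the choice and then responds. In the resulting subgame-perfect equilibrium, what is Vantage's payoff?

Backward induction with Wexler moving first.
- Basic: BR = P3, leader payoff 3.
- Plus: BR = P3, leader payoff 5.
- Deluxe: BR = P1, leader payoff 17.
Maximizing over 3, 5, 17, Wexler chooses Deluxe. Subgame-perfect outcome: (P1, Deluxe) with payoffs (19, 17).

19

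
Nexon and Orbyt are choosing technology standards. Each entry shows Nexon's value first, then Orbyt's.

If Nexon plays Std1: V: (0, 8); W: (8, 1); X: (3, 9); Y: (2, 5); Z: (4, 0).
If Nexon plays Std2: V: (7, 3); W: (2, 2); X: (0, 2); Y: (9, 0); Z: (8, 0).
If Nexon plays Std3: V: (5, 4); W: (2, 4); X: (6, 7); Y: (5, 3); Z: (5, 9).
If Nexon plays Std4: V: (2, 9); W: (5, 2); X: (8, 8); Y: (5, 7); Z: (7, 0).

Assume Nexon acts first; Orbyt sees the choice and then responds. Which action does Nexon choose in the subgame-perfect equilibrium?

Std2

Orbyt best-responds to each possible Nexon move:
- Std1 → Orbyt plays X (best of 8, 1, 9, 5, 0); Nexon gets 3.
- Std2 → Orbyt plays V (best of 3, 2, 2, 0, 0); Nexon gets 7.
- Std3 → Orbyt plays Z (best of 4, 4, 7, 3, 9); Nexon gets 5.
- Std4 → Orbyt plays V (best of 9, 2, 8, 7, 0); Nexon gets 2.
Among 3, 7, 5, 2, the best is 7 at Std2. Subgame-perfect outcome: (Std2, V) with payoffs (7, 3).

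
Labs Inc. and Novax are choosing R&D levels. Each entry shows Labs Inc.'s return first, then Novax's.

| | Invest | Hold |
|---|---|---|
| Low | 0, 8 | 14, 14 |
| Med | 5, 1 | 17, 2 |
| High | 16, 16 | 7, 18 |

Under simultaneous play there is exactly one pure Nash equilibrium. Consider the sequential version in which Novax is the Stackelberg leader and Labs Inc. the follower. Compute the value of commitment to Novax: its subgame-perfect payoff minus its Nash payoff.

Labs Inc. best-responds to each possible Novax move:
- Invest → Labs Inc. plays High (best of 0, 5, 16); Novax gets 16.
- Hold → Labs Inc. plays Med (best of 14, 17, 7); Novax gets 2.
Maximizing over 16, 2, Novax chooses Invest. Subgame-perfect outcome: (High, Invest) with payoffs (16, 16).
Now find the simultaneous Nash equilibrium.
Labs Inc.'s best replies: Invest→High; Hold→Med.
Novax's best replies: Low→Hold; Med→Hold; High→Hold.
The unique mutual best reply is (Med, Hold), giving (17, 2).
Novax's commitment gain: 16 − 2 = 14.

14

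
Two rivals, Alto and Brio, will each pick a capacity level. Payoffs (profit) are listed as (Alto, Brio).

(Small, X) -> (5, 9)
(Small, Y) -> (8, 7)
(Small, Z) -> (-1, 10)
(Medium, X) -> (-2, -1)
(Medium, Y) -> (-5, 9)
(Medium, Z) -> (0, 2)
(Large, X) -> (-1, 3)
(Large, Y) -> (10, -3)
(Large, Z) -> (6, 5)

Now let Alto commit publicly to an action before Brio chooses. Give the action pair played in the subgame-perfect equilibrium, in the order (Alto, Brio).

Backward induction with Alto moving first.
- Small → Brio plays Z (best of 9, 7, 10); Alto gets -1.
- Medium → Brio plays Y (best of -1, 9, 2); Alto gets -5.
- Large → Brio plays Z (best of 3, -3, 5); Alto gets 6.
Maximizing over -1, -5, 6, Alto chooses Large. Subgame-perfect outcome: (Large, Z) with payoffs (6, 5).

(Large, Z)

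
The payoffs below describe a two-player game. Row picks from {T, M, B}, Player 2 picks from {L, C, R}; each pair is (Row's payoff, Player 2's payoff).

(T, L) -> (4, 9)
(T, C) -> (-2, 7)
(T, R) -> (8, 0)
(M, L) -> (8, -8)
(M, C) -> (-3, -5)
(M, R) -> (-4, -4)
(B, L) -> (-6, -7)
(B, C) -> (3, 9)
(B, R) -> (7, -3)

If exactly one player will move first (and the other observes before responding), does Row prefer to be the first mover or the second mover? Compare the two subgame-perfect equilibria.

If Row leads: Player 2's best replies are T→L, M→R, B→C; Row's induced payoffs 4, -4, 3; outcome (T, L), payoffs (4, 9).
If Player 2 leads: Row's best replies are L→M, C→B, R→T; Player 2's induced payoffs -8, 9, 0; outcome (B, C), payoffs (3, 9).
Row gets 4 moving first and 3 moving second, so Row prefers to move first.

first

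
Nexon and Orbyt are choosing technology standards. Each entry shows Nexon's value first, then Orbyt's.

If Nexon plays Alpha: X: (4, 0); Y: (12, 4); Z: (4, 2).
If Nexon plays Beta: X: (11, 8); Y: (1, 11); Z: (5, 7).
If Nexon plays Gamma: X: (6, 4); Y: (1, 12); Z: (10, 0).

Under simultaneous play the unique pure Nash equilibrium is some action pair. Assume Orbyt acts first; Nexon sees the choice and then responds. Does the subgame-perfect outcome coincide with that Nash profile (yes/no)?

no

Work backward from Nexon's decision.
- X → Nexon plays Beta (best of 4, 11, 6); Orbyt gets 8.
- Y → Nexon plays Alpha (best of 12, 1, 1); Orbyt gets 4.
- Z → Nexon plays Gamma (best of 4, 5, 10); Orbyt gets 0.
Among 8, 4, 0, the best is 8 at X. Subgame-perfect outcome: (Beta, X) with payoffs (11, 8).
Now find the simultaneous Nash equilibrium.
Nexon's best replies: X→Beta; Y→Alpha; Z→Gamma.
Orbyt's best replies: Alpha→Y; Beta→Y; Gamma→Y.
Only (Alpha, Y) has each player best-responding; Nash payoffs (12, 4).
Sequential outcome (Beta, X) differs from the Nash profile (Alpha, Y).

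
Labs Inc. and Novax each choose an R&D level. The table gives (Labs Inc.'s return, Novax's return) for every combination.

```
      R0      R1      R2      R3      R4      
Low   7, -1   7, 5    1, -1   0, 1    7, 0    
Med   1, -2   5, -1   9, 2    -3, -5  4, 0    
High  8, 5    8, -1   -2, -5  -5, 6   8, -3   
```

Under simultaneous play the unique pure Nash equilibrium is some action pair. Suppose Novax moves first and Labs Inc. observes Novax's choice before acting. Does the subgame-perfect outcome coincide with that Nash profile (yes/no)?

Work backward from Labs Inc.'s decision.
- R0: Labs Inc. compares 7, 1, 8 and picks High; Novax would get 5.
- R1: Labs Inc. compares 7, 5, 8 and picks High; Novax would get -1.
- R2: Labs Inc. compares 1, 9, -2 and picks Med; Novax would get 2.
- R3: Labs Inc. compares 0, -3, -5 and picks Low; Novax would get 1.
- R4: Labs Inc. compares 7, 4, 8 and picks High; Novax would get -3.
Novax's induced payoffs are 5, -1, 2, 1, -3, so Novax commits to R0. Subgame-perfect outcome: (High, R0) with payoffs (8, 5).
Under simultaneous play:
Labs Inc.'s best replies: R0→High; R1→High; R2→Med; R3→Low; R4→High.
Novax's best replies: Low→R1; Med→R2; High→R3.
Only (Med, R2) has each player best-responding; Nash payoffs (9, 2).
Sequential outcome (High, R0) differs from the Nash profile (Med, R2).

no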